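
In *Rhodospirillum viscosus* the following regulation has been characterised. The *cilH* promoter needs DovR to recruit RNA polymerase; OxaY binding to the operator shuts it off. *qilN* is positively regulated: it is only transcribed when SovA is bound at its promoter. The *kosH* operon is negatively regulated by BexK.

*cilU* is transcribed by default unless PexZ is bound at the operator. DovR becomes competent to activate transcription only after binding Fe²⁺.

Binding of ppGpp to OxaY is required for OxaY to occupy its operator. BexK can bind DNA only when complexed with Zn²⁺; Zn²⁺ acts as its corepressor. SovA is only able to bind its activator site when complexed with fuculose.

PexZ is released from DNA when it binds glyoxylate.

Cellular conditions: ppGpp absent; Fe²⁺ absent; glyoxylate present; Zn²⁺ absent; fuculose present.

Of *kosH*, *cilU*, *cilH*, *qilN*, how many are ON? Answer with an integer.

3

Zn²⁺ is absent, so BexK is inactive.
With no repressor bound, *kosH* is transcribed.
→ *kosH* is ON.
Glyoxylate is present, so PexZ is inactive.
With no repressor bound, *cilU* is transcribed.
→ *cilU* is ON.
Fe²⁺ is absent, so DovR is inactive.
ppGpp is absent, so OxaY is inactive.
Required activator DovR is absent, so *cilH* is not transcribed.
→ *cilH* is OFF.
Fuculose is present, so SovA is active.
No repressor is bound and SovA is active, so *qilN* is transcribed.
→ *qilN* is ON.
3 of the 4 genes are transcribed.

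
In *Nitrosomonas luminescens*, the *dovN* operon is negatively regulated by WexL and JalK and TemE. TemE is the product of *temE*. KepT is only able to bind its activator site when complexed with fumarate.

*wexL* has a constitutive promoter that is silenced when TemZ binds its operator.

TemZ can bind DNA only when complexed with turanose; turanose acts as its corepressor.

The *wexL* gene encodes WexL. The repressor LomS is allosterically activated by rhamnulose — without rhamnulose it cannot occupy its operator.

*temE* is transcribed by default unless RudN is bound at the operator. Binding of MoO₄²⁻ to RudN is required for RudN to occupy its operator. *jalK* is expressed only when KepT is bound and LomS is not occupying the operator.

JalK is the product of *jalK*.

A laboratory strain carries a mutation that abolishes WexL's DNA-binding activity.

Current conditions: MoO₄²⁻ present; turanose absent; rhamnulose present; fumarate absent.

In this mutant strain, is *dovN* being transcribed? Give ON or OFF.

WexL is non-functional in this strain, so it has no effect.
Rhamnulose is present, so LomS is active.
Fumarate is absent, so KepT is inactive.
With repressor LomS bound, *jalK* is not transcribed.
So JalK is not produced.
MoO₄²⁻ is present, so RudN is active.
With repressor RudN bound, *temE* is not transcribed.
So TemE is not produced.
With no repressor bound, *dovN* is transcribed.

ON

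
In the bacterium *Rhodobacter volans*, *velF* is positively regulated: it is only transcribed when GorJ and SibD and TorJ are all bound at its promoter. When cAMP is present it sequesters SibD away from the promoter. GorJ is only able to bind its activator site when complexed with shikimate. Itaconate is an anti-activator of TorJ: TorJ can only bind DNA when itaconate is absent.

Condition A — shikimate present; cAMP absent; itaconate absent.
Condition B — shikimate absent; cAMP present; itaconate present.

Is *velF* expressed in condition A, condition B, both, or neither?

A only

Condition A:
Shikimate is present, so GorJ is active.
cAMP is absent, so SibD is active.
Itaconate is absent, so TorJ is active.
No repressor is bound and GorJ and SibD and TorJ are active, so *velF* is transcribed.
→ *velF* is ON in A.
Condition B:
Shikimate is absent, so GorJ is inactive.
cAMP is present, so SibD is inactive.
Itaconate is present, so TorJ is inactive.
Required activator GorJ is absent, so *velF* is not transcribed.
→ *velF* is OFF in B.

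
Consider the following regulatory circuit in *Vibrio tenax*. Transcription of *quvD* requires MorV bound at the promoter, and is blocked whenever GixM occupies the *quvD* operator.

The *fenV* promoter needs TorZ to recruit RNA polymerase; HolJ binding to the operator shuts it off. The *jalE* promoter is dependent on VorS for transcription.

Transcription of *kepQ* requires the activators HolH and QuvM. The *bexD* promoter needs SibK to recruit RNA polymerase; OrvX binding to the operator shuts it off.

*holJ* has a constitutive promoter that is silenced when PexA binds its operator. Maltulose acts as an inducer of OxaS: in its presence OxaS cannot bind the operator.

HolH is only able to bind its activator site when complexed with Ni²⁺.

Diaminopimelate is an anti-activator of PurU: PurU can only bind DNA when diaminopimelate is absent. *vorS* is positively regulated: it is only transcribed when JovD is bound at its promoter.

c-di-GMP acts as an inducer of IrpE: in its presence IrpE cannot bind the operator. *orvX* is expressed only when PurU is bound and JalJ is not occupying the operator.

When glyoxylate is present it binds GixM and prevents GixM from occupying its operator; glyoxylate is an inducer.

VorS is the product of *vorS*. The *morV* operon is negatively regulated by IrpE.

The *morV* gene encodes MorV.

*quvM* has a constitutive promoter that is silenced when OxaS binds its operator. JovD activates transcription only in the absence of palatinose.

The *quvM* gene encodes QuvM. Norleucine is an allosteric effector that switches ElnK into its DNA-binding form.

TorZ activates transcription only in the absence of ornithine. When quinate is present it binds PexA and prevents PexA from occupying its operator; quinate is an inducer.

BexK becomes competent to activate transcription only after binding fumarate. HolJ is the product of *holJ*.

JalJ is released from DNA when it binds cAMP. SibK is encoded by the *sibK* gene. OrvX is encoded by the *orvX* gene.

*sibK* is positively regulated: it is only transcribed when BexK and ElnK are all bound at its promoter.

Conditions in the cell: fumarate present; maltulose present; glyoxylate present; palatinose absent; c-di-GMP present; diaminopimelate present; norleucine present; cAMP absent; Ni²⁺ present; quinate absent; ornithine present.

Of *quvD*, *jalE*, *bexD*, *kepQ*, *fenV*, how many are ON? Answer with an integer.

Glyoxylate is present, so GixM is inactive.
c-di-GMP is present, so IrpE is inactive.
With no repressor bound, *morV* is transcribed.
So MorV is produced and active.
No repressor is bound and MorV is active, so *quvD* is transcribed.
→ *quvD* is ON.
Palatinose is absent, so JovD is active.
No repressor is bound and JovD is active, so *vorS* is transcribed.
So VorS is produced and active.
No repressor is bound and VorS is active, so *jalE* is transcribed.
→ *jalE* is ON.
Fumarate is present, so BexK is active.
Norleucine is present, so ElnK is active.
No repressor is bound and BexK and ElnK are active, so *sibK* is transcribed.
So SibK is produced and active.
cAMP is absent, so JalJ is active.
Diaminopimelate is present, so PurU is inactive.
With repressor JalJ bound, *orvX* is not transcribed.
So OrvX is not produced.
No repressor is bound and SibK is active, so *bexD* is transcribed.
→ *bexD* is ON.
Ni²⁺ is present, so HolH is active.
Maltulose is present, so OxaS is inactive.
With no repressor bound, *quvM* is transcribed.
So QuvM is produced and active.
No repressor is bound and HolH and QuvM are active, so *kepQ* is transcribed.
→ *kepQ* is ON.
Quinate is absent, so PexA is active.
With repressor PexA bound, *holJ* is not transcribed.
So HolJ is not produced.
Ornithine is present, so TorZ is inactive.
Required activator TorZ is absent, so *fenV* is not transcribed.
→ *fenV* is OFF.
4 of the 5 genes are transcribed.

4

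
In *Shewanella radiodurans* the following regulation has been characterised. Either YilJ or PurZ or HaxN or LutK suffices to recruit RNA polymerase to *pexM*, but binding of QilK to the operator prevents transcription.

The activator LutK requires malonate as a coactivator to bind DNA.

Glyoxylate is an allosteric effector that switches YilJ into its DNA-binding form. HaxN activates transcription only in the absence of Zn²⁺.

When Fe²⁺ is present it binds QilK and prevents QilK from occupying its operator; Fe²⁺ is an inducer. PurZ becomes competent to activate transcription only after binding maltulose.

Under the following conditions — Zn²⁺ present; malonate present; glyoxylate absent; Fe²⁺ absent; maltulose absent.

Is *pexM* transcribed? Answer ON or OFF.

Glyoxylate is absent, so YilJ is inactive.
Fe²⁺ is absent, so QilK is active.
Maltulose is absent, so PurZ is inactive.
Zn²⁺ is present, so HaxN is inactive.
Malonate is present, so LutK is active.
With repressor QilK bound, *pexM* is not transcribed.

OFF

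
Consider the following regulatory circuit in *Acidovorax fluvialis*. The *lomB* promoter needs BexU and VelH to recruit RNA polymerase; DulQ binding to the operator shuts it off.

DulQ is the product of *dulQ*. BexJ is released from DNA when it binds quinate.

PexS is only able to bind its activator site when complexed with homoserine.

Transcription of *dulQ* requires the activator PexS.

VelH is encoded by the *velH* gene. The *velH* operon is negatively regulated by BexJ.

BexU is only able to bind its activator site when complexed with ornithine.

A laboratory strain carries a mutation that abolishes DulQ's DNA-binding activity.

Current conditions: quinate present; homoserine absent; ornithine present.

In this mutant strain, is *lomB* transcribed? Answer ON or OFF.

Ornithine is present, so BexU is active.
Quinate is present, so BexJ is inactive.
With no repressor bound, *velH* is transcribed.
So VelH is produced and active.
DulQ is non-functional in this strain, so it has no effect.
No repressor is bound and BexU and VelH are active, so *lomB* is transcribed.

ON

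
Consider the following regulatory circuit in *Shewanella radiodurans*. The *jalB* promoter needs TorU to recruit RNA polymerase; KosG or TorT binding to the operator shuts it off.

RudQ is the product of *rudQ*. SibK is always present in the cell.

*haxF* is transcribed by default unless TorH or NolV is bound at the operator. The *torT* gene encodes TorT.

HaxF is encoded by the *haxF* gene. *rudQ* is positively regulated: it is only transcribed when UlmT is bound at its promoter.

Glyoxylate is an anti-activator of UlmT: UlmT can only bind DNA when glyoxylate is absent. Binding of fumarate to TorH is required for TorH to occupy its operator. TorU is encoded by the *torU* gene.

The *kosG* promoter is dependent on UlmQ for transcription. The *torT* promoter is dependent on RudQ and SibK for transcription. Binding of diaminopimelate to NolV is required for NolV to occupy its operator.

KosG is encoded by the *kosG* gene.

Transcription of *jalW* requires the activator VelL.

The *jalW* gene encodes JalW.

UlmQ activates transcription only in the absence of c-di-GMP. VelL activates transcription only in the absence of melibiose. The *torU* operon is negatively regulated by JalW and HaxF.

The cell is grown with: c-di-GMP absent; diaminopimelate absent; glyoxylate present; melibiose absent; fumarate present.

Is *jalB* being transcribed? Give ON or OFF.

Melibiose is absent, so VelL is active.
No repressor is bound and VelL is active, so *jalW* is transcribed.
So JalW is produced and active.
Fumarate is present, so TorH is active.
Diaminopimelate is absent, so NolV is inactive.
With repressor TorH bound, *haxF* is not transcribed.
So HaxF is not produced.
With repressor JalW bound, *torU* is not transcribed.
So TorU is not produced.
c-di-GMP is absent, so UlmQ is active.
No repressor is bound and UlmQ is active, so *kosG* is transcribed.
So KosG is produced and active.
Glyoxylate is present, so UlmT is inactive.
Required activator UlmT is absent, so *rudQ* is not transcribed.
So RudQ is not produced.
SibK is produced constitutively and is active.
Required activator RudQ is absent, so *torT* is not transcribed.
So TorT is not produced.
With repressor KosG bound, *jalB* is not transcribed.

OFF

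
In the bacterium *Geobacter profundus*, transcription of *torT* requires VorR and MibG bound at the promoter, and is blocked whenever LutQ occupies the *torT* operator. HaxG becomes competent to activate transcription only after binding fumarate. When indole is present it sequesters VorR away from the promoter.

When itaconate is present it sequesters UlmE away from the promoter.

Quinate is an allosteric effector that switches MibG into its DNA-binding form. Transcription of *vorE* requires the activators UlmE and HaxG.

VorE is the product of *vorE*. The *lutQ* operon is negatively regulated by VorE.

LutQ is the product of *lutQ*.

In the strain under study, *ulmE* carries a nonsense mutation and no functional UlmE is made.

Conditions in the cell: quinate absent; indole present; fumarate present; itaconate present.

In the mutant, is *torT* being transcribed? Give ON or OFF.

Indole is present, so VorR is inactive.
UlmE is non-functional in this strain, so it has no effect.
Fumarate is present, so HaxG is active.
Required activator UlmE is absent, so *vorE* is not transcribed.
So VorE is not produced.
With no repressor bound, *lutQ* is transcribed.
So LutQ is produced and active.
Quinate is absent, so MibG is inactive.
With repressor LutQ bound, *torT* is not transcribed.

OFF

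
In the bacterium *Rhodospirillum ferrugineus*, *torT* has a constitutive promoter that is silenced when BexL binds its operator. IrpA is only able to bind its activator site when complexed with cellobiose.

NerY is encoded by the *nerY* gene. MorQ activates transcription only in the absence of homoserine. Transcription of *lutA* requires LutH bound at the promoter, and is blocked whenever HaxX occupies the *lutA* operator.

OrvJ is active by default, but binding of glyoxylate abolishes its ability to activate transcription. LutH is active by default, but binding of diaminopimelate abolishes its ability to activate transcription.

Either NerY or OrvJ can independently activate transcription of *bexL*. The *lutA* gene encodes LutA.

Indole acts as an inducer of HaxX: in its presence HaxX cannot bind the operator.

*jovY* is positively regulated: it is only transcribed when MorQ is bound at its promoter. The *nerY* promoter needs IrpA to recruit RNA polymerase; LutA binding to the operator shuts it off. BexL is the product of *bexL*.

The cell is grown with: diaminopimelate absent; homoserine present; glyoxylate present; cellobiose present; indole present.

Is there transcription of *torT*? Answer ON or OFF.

Indole is present, so HaxX is inactive.
Diaminopimelate is absent, so LutH is active.
No repressor is bound and LutH is active, so *lutA* is transcribed.
So LutA is produced and active.
Cellobiose is present, so IrpA is active.
With repressor LutA bound, *nerY* is not transcribed.
So NerY is not produced.
Glyoxylate is present, so OrvJ is inactive.
No activator is available at the *bexL* promoter, so *bexL* is not transcribed.
So BexL is not produced.
With no repressor bound, *torT* is transcribed.

ON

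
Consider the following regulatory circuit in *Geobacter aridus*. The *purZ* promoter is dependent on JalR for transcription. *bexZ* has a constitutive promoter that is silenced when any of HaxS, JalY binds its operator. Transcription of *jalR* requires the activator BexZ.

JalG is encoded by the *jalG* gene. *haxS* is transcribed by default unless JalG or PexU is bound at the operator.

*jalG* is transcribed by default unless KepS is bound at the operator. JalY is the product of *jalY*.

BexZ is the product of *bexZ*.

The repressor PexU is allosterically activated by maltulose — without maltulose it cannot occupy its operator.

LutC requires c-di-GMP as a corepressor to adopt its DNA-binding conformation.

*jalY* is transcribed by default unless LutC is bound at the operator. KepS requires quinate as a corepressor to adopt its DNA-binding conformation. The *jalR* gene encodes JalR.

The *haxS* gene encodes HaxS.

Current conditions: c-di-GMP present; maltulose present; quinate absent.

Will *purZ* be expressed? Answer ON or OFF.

ON

Quinate is absent, so KepS is inactive.
With no repressor bound, *jalG* is transcribed.
So JalG is produced and active.
Maltulose is present, so PexU is active.
With repressor JalG bound, *haxS* is not transcribed.
So HaxS is not produced.
c-di-GMP is present, so LutC is active.
With repressor LutC bound, *jalY* is not transcribed.
So JalY is not produced.
With no repressor bound, *bexZ* is transcribed.
So BexZ is produced and active.
No repressor is bound and BexZ is active, so *jalR* is transcribed.
So JalR is produced and active.
No repressor is bound and JalR is active, so *purZ* is transcribed.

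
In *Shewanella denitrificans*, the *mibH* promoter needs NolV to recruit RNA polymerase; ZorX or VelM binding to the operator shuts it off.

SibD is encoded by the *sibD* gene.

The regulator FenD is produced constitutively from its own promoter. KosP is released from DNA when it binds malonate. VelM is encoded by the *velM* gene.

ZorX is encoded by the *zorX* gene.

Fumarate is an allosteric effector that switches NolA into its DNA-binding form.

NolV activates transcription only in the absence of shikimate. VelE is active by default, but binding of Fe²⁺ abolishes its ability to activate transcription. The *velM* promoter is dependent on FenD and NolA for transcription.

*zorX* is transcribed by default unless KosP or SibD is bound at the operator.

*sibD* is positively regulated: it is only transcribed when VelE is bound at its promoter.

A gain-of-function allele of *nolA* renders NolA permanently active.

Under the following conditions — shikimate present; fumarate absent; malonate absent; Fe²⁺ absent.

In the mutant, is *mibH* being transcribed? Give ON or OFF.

OFF

Shikimate is present, so NolV is inactive.
Malonate is absent, so KosP is active.
Fe²⁺ is absent, so VelE is active.
No repressor is bound and VelE is active, so *sibD* is transcribed.
So SibD is produced and active.
With repressor KosP bound, *zorX* is not transcribed.
So ZorX is not produced.
FenD is produced constitutively and is active.
NolA is constitutively active in this strain.
No repressor is bound and FenD and NolA are active, so *velM* is transcribed.
So VelM is produced and active.
With repressor VelM bound, *mibH* is not transcribed.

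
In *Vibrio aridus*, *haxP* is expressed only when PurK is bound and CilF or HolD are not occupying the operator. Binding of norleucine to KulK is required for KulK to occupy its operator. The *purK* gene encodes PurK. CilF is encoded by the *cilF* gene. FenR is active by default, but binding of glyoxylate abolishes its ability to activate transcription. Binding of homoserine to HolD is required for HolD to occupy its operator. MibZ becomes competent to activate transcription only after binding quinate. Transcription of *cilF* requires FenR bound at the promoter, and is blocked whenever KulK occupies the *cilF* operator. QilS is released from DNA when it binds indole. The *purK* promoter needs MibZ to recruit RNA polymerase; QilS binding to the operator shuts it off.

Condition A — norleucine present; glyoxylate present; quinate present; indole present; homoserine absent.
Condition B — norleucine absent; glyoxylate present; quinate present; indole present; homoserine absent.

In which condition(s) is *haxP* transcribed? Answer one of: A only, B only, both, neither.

Condition A:
Norleucine is present, so KulK is active.
Glyoxylate is present, so FenR is inactive.
With repressor KulK bound, *cilF* is not transcribed.
So CilF is not produced.
Quinate is present, so MibZ is active.
Indole is present, so QilS is inactive.
No repressor is bound and MibZ is active, so *purK* is transcribed.
So PurK is produced and active.
Homoserine is absent, so HolD is inactive.
No repressor is bound and PurK is active, so *haxP* is transcribed.
→ *haxP* is ON in A.
Condition B:
Norleucine is absent, so KulK is inactive.
Glyoxylate is present, so FenR is inactive.
Required activator FenR is absent, so *cilF* is not transcribed.
So CilF is not produced.
Quinate is present, so MibZ is active.
Indole is present, so QilS is inactive.
No repressor is bound and MibZ is active, so *purK* is transcribed.
So PurK is produced and active.
Homoserine is absent, so HolD is inactive.
No repressor is bound and PurK is active, so *haxP* is transcribed.
→ *haxP* is ON in B.

both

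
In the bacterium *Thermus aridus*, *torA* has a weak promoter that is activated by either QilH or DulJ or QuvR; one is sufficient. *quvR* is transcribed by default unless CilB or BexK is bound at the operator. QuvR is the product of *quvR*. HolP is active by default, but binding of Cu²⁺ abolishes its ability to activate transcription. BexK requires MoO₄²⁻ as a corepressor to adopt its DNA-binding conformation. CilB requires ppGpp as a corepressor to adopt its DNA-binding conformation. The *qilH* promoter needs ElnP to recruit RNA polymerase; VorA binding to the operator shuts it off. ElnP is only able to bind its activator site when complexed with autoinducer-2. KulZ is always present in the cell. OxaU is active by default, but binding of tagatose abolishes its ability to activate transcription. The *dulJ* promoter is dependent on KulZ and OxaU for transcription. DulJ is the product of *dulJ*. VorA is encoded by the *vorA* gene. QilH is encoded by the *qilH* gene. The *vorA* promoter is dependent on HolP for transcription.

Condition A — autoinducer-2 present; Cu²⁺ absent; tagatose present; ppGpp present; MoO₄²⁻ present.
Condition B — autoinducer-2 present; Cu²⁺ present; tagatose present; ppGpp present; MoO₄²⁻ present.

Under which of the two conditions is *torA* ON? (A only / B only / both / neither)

B only

Condition A:
Autoinducer-2 is present, so ElnP is active.
Cu²⁺ is absent, so HolP is active.
No repressor is bound and HolP is active, so *vorA* is transcribed.
So VorA is produced and active.
With repressor VorA bound, *qilH* is not transcribed.
So QilH is not produced.
KulZ is produced constitutively and is active.
Tagatose is present, so OxaU is inactive.
Required activator OxaU is absent, so *dulJ* is not transcribed.
So DulJ is not produced.
ppGpp is present, so CilB is active.
MoO₄²⁻ is present, so BexK is active.
With repressor CilB bound, *quvR* is not transcribed.
So QuvR is not produced.
No activator is available at the *torA* promoter, so *torA* is not transcribed.
→ *torA* is OFF in A.
Condition B:
Autoinducer-2 is present, so ElnP is active.
Cu²⁺ is present, so HolP is inactive.
Required activator HolP is absent, so *vorA* is not transcribed.
So VorA is not produced.
No repressor is bound and ElnP is active, so *qilH* is transcribed.
So QilH is produced and active.
KulZ is produced constitutively and is active.
Tagatose is present, so OxaU is inactive.
Required activator OxaU is absent, so *dulJ* is not transcribed.
So DulJ is not produced.
ppGpp is present, so CilB is active.
MoO₄²⁻ is present, so BexK is active.
With repressor CilB bound, *quvR* is not transcribed.
So QuvR is not produced.
Activator QilH is present, so *torA* is transcribed.
→ *torA* is ON in B.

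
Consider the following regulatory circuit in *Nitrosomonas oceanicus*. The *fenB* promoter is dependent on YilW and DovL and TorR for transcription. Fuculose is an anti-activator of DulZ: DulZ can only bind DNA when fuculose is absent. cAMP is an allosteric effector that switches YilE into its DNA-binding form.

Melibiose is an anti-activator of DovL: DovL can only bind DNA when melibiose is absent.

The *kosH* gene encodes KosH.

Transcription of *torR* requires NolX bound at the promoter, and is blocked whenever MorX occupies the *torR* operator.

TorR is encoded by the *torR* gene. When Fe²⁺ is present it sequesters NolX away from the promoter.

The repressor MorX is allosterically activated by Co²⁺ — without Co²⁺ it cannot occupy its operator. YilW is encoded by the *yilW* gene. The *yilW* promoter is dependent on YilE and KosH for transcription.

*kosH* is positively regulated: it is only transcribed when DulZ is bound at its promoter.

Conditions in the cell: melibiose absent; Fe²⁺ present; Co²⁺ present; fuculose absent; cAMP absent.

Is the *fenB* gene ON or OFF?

OFF

cAMP is absent, so YilE is inactive.
Fuculose is absent, so DulZ is active.
No repressor is bound and DulZ is active, so *kosH* is transcribed.
So KosH is produced and active.
Required activator YilE is absent, so *yilW* is not transcribed.
So YilW is not produced.
Melibiose is absent, so DovL is active.
Co²⁺ is present, so MorX is active.
Fe²⁺ is present, so NolX is inactive.
With repressor MorX bound, *torR* is not transcribed.
So TorR is not produced.
Required activator YilW is absent, so *fenB* is not transcribed.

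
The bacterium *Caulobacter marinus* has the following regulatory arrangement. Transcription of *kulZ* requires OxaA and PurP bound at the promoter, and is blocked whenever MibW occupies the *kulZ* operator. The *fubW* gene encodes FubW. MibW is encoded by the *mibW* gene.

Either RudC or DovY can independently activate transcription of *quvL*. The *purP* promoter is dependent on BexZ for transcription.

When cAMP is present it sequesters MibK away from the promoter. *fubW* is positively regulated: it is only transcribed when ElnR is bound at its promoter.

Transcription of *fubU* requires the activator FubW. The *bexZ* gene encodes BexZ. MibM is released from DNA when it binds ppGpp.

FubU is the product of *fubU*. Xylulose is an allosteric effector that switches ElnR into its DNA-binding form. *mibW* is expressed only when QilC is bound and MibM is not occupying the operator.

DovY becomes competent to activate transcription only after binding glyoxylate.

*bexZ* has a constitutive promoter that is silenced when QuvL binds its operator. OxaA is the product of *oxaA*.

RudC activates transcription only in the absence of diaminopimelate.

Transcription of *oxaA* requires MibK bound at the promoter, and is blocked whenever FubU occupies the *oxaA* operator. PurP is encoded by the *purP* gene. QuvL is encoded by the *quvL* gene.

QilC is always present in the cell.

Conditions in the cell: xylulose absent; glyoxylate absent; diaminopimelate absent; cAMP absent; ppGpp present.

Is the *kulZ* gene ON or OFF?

cAMP is absent, so MibK is active.
Xylulose is absent, so ElnR is inactive.
Required activator ElnR is absent, so *fubW* is not transcribed.
So FubW is not produced.
Required activator FubW is absent, so *fubU* is not transcribed.
So FubU is not produced.
No repressor is bound and MibK is active, so *oxaA* is transcribed.
So OxaA is produced and active.
QilC is produced constitutively and is active.
ppGpp is present, so MibM is inactive.
No repressor is bound and QilC is active, so *mibW* is transcribed.
So MibW is produced and active.
Diaminopimelate is absent, so RudC is active.
Glyoxylate is absent, so DovY is inactive.
Activator RudC is present, so *quvL* is transcribed.
So QuvL is produced and active.
With repressor QuvL bound, *bexZ* is not transcribed.
So BexZ is not produced.
Required activator BexZ is absent, so *purP* is not transcribed.
So PurP is not produced.
With repressor MibW bound, *kulZ* is not transcribed.

OFF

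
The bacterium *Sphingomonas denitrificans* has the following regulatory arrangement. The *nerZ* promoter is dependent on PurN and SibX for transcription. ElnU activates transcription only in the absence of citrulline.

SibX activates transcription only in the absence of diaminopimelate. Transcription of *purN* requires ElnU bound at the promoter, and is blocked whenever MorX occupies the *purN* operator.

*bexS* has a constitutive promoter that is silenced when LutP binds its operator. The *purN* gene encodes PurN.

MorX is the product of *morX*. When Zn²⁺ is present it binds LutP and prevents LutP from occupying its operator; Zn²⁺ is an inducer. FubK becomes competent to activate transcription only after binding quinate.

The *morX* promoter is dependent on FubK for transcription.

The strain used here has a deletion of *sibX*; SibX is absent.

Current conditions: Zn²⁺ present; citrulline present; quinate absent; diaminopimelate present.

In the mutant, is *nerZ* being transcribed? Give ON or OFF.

Citrulline is present, so ElnU is inactive.
Quinate is absent, so FubK is inactive.
Required activator FubK is absent, so *morX* is not transcribed.
So MorX is not produced.
Required activator ElnU is absent, so *purN* is not transcribed.
So PurN is not produced.
SibX is non-functional in this strain, so it has no effect.
Required activator PurN is absent, so *nerZ* is not transcribed.

OFF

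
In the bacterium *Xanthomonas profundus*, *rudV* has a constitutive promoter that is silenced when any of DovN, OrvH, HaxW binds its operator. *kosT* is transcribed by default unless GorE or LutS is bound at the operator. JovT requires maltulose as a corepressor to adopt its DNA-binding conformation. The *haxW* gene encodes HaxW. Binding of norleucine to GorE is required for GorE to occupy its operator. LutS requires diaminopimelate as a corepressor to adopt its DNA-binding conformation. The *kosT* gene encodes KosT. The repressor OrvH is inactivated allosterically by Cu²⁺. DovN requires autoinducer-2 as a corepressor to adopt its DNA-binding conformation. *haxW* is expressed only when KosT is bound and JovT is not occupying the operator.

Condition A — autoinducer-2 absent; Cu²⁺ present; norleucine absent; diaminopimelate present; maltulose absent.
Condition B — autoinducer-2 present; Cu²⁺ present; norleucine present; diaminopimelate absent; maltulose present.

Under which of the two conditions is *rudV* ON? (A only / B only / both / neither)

A only

Condition A:
Autoinducer-2 is absent, so DovN is inactive.
Cu²⁺ is present, so OrvH is inactive.
Norleucine is absent, so GorE is inactive.
Diaminopimelate is present, so LutS is active.
With repressor LutS bound, *kosT* is not transcribed.
So KosT is not produced.
Maltulose is absent, so JovT is inactive.
Required activator KosT is absent, so *haxW* is not transcribed.
So HaxW is not produced.
With no repressor bound, *rudV* is transcribed.
→ *rudV* is ON in A.
Condition B:
Autoinducer-2 is present, so DovN is active.
Cu²⁺ is present, so OrvH is inactive.
Norleucine is present, so GorE is active.
Diaminopimelate is absent, so LutS is inactive.
With repressor GorE bound, *kosT* is not transcribed.
So KosT is not produced.
Maltulose is present, so JovT is active.
With repressor JovT bound, *haxW* is not transcribed.
So HaxW is not produced.
With repressor DovN bound, *rudV* is not transcribed.
→ *rudV* is OFF in B.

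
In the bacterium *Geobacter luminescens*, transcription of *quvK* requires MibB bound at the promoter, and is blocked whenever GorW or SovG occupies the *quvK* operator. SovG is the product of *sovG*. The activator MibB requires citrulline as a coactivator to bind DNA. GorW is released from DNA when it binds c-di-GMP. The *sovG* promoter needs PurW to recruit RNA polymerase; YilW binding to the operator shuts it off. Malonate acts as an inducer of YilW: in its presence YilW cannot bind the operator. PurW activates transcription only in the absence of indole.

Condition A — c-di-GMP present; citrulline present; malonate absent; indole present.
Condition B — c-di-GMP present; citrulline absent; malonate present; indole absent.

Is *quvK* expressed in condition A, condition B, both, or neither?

A only

Condition A:
c-di-GMP is present, so GorW is inactive.
Citrulline is present, so MibB is active.
Malonate is absent, so YilW is active.
Indole is present, so PurW is inactive.
With repressor YilW bound, *sovG* is not transcribed.
So SovG is not produced.
No repressor is bound and MibB is active, so *quvK* is transcribed.
→ *quvK* is ON in A.
Condition B:
c-di-GMP is present, so GorW is inactive.
Citrulline is absent, so MibB is inactive.
Malonate is present, so YilW is inactive.
Indole is absent, so PurW is active.
No repressor is bound and PurW is active, so *sovG* is transcribed.
So SovG is produced and active.
With repressor SovG bound, *quvK* is not transcribed.
→ *quvK* is OFF in B.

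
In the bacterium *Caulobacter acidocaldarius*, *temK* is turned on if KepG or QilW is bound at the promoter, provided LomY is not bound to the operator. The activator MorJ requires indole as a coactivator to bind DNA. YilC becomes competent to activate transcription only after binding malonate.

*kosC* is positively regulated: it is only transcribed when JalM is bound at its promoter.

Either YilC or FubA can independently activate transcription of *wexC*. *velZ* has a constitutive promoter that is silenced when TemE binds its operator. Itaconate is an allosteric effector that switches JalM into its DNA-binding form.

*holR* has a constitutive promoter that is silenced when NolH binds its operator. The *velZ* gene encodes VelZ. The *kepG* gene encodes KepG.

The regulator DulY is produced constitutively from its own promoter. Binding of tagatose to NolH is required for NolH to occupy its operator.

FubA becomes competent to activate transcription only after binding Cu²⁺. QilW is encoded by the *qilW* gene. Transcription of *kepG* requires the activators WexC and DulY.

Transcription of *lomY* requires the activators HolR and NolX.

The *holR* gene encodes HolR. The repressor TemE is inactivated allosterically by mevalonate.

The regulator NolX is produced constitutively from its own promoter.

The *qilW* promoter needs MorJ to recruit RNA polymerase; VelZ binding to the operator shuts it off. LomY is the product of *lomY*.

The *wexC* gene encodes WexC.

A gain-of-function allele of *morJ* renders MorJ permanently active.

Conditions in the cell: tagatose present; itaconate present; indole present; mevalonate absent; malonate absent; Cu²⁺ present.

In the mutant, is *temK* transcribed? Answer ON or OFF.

ON

Malonate is absent, so YilC is inactive.
Cu²⁺ is present, so FubA is active.
Activator FubA is present, so *wexC* is transcribed.
So WexC is produced and active.
DulY is produced constitutively and is active.
No repressor is bound and WexC and DulY are active, so *kepG* is transcribed.
So KepG is produced and active.
Tagatose is present, so NolH is active.
With repressor NolH bound, *holR* is not transcribed.
So HolR is not produced.
NolX is produced constitutively and is active.
Required activator HolR is absent, so *lomY* is not transcribed.
So LomY is not produced.
MorJ is constitutively active in this strain.
Mevalonate is absent, so TemE is active.
With repressor TemE bound, *velZ* is not transcribed.
So VelZ is not produced.
No repressor is bound and MorJ is active, so *qilW* is transcribed.
So QilW is produced and active.
Activator KepG is present, so *temK* is transcribed.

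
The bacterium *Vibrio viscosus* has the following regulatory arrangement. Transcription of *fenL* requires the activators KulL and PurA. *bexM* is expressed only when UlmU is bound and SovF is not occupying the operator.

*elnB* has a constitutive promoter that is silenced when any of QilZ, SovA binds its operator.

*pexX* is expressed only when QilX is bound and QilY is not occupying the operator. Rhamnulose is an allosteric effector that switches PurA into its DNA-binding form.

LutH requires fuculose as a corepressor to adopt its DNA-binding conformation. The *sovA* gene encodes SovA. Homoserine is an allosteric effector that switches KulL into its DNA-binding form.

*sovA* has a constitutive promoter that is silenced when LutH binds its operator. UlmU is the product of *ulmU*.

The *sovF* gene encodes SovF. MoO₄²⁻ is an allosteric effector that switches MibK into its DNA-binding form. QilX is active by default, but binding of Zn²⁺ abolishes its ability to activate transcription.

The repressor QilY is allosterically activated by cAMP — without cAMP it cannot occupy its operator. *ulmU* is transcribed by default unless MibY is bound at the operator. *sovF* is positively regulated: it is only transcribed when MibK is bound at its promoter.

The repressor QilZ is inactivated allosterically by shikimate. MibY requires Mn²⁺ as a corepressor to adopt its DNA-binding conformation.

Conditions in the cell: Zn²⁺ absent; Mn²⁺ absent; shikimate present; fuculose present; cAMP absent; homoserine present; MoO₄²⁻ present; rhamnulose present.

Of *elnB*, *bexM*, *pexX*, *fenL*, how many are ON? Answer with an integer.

Shikimate is present, so QilZ is inactive.
Fuculose is present, so LutH is active.
With repressor LutH bound, *sovA* is not transcribed.
So SovA is not produced.
With no repressor bound, *elnB* is transcribed.
→ *elnB* is ON.
MoO₄²⁻ is present, so MibK is active.
No repressor is bound and MibK is active, so *sovF* is transcribed.
So SovF is produced and active.
Mn²⁺ is absent, so MibY is inactive.
With no repressor bound, *ulmU* is transcribed.
So UlmU is produced and active.
With repressor SovF bound, *bexM* is not transcribed.
→ *bexM* is OFF.
Zn²⁺ is absent, so QilX is active.
cAMP is absent, so QilY is inactive.
No repressor is bound and QilX is active, so *pexX* is transcribed.
→ *pexX* is ON.
Homoserine is present, so KulL is active.
Rhamnulose is present, so PurA is active.
No repressor is bound and KulL and PurA are active, so *fenL* is transcribed.
→ *fenL* is ON.
3 of the 4 genes are transcribed.

3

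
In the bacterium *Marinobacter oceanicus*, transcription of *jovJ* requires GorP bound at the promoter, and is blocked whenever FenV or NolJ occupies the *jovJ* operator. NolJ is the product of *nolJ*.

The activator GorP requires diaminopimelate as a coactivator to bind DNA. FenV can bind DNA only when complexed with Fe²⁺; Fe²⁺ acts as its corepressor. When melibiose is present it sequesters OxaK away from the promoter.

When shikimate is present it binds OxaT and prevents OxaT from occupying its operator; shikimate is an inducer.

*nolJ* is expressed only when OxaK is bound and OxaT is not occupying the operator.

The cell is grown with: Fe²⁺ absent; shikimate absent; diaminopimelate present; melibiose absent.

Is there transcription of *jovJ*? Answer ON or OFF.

Fe²⁺ is absent, so FenV is inactive.
Shikimate is absent, so OxaT is active.
Melibiose is absent, so OxaK is active.
With repressor OxaT bound, *nolJ* is not transcribed.
So NolJ is not produced.
Diaminopimelate is present, so GorP is active.
No repressor is bound and GorP is active, so *jovJ* is transcribed.

ON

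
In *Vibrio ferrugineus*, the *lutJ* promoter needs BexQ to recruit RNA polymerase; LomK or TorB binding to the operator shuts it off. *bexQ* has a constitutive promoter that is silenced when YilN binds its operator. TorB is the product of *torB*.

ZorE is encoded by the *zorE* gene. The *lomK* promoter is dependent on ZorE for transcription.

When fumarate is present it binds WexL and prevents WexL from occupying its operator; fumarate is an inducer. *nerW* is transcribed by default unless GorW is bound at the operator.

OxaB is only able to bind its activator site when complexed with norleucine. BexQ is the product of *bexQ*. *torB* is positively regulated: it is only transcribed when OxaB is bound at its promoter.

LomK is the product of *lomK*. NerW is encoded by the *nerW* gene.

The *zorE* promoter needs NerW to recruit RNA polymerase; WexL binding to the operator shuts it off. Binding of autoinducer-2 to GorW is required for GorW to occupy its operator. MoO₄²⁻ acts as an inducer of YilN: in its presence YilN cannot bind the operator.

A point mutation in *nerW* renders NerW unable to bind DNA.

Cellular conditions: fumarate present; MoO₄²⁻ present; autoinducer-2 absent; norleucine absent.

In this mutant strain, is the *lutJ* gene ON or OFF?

ON

NerW is non-functional in this strain, so it has no effect.
Fumarate is present, so WexL is inactive.
Required activator NerW is absent, so *zorE* is not transcribed.
So ZorE is not produced.
Required activator ZorE is absent, so *lomK* is not transcribed.
So LomK is not produced.
Norleucine is absent, so OxaB is inactive.
Required activator OxaB is absent, so *torB* is not transcribed.
So TorB is not produced.
MoO₄²⁻ is present, so YilN is inactive.
With no repressor bound, *bexQ* is transcribed.
So BexQ is produced and active.
No repressor is bound and BexQ is active, so *lutJ* is transcribed.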